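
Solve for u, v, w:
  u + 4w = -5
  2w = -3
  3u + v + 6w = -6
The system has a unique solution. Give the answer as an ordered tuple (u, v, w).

(1, 0, -3/2)

Form the augmented matrix and row-reduce:
  [ 1  0  4  |  -5 ]
  [ 0  0  2  |  -3 ]
  [ 3  1  6  |  -6 ]
ρ3 -> ρ3 − 3·ρ1
  [ 1  0   4  |  -5 ]
  [ 0  0   2  |  -3 ]
  [ 0  1  -6  |   9 ]
ρ2 ↔ ρ3
  [ 1  0   4  |  -5 ]
  [ 0  1  -6  |   9 ]
  [ 0  0   2  |  -3 ]
ρ3 -> 1/2·ρ3
  [ 1  0   4  |    -5 ]
  [ 0  1  -6  |     9 ]
  [ 0  0   1  |  -3/2 ]
ρ2 -> ρ2 + 6·ρ3
  [ 1  0  4  |    -5 ]
  [ 0  1  0  |     0 ]
  [ 0  0  1  |  -3/2 ]
ρ1 -> ρ1 − 4·ρ3
  [ 1  0  0  |     1 ]
  [ 0  1  0  |     0 ]
  [ 0  0  1  |  -3/2 ]
Reading off the last column: u = 1, v = 0, w = -3/2.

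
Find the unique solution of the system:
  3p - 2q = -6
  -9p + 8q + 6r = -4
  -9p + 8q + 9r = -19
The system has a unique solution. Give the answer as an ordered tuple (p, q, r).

Form the augmented matrix and row-reduce:
  [  3  -2  0  |   -6 ]
  [ -9   8  6  |   -4 ]
  [ -9   8  9  |  -19 ]
R1 ← 1/3·R1
  [  1  -2/3  0  |   -2 ]
  [ -9     8  6  |   -4 ]
  [ -9     8  9  |  -19 ]
R2 ← R2 + 9·R1
  [  1  -2/3  0  |   -2 ]
  [  0     2  6  |  -22 ]
  [ -9     8  9  |  -19 ]
R3 ← R3 + 9·R1
  [ 1  -2/3  0  |   -2 ]
  [ 0     2  6  |  -22 ]
  [ 0     2  9  |  -37 ]
R2 ← 1/2·R2
  [ 1  -2/3  0  |   -2 ]
  [ 0     1  3  |  -11 ]
  [ 0     2  9  |  -37 ]
R3 ← R3 − 2·R2
  [ 1  -2/3  0  |   -2 ]
  [ 0     1  3  |  -11 ]
  [ 0     0  3  |  -15 ]
R3 ← 1/3·R3
  [ 1  -2/3  0  |   -2 ]
  [ 0     1  3  |  -11 ]
  [ 0     0  1  |   -5 ]
R2 ← R2 − 3·R3
  [ 1  -2/3  0  |  -2 ]
  [ 0     1  0  |   4 ]
  [ 0     0  1  |  -5 ]
R1 ← R1 + 2/3·R2
  [ 1  0  0  |  2/3 ]
  [ 0  1  0  |    4 ]
  [ 0  0  1  |   -5 ]
Reading off the last column: p = 2/3, q = 4, r = -5.

(2/3, 4, -5)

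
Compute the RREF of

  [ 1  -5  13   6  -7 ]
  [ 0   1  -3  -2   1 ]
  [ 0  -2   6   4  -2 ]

Add 2 times ρ2 to ρ3.
  [ 1  -5  13   6  -7 ]
  [ 0   1  -3  -2   1 ]
  [ 0   0   0   0   0 ]
Add 5 times ρ2 to ρ1.
  [ 1  0  -2  -4  -2 ]
  [ 0  1  -3  -2   1 ]
  [ 0  0   0   0   0 ]

[[1, 0, -2, -4, -2], [0, 1, -3, -2, 1], [0, 0, 0, 0, 0]]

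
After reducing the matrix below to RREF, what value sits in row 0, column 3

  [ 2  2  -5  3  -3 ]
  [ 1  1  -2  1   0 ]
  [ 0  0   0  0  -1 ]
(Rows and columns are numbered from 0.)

-1

Multiply ρ1 by 1/2.
Subtract ρ1 from ρ2.
Multiply ρ2 by 2.
Multiply ρ3 by -1.
Subtract 3 times ρ3 from ρ2.
Add 3/2 times ρ3 to ρ1.
Add 5/2 times ρ2 to ρ1.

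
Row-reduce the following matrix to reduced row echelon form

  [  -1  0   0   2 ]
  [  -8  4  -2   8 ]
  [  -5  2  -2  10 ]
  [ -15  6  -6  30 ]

Multiply R1 by -1.
  [   1  0   0  -2 ]
  [  -8  4  -2   8 ]
  [  -5  2  -2  10 ]
  [ -15  6  -6  30 ]
Add 8 times R1 to R2.
  [   1  0   0  -2 ]
  [   0  4  -2  -8 ]
  [  -5  2  -2  10 ]
  [ -15  6  -6  30 ]
Add 5 times R1 to R3.
  [   1  0   0  -2 ]
  [   0  4  -2  -8 ]
  [   0  2  -2   0 ]
  [ -15  6  -6  30 ]
Add 15 times R1 to R4.
  [ 1  0   0  -2 ]
  [ 0  4  -2  -8 ]
  [ 0  2  -2   0 ]
  [ 0  6  -6   0 ]
Multiply R2 by 1/4.
  [ 1  0     0  -2 ]
  [ 0  1  -1/2  -2 ]
  [ 0  2    -2   0 ]
  [ 0  6    -6   0 ]
Subtract 2 times R2 from R3.
  [ 1  0     0  -2 ]
  [ 0  1  -1/2  -2 ]
  [ 0  0    -1   4 ]
  [ 0  6    -6   0 ]
Subtract 6 times R2 from R4.
  [ 1  0     0  -2 ]
  [ 0  1  -1/2  -2 ]
  [ 0  0    -1   4 ]
  [ 0  0    -3  12 ]
Multiply R3 by -1.
  [ 1  0     0  -2 ]
  [ 0  1  -1/2  -2 ]
  [ 0  0     1  -4 ]
  [ 0  0    -3  12 ]
Add 3 times R3 to R4.
  [ 1  0     0  -2 ]
  [ 0  1  -1/2  -2 ]
  [ 0  0     1  -4 ]
  [ 0  0     0   0 ]
Add 1/2 times R3 to R2.
  [ 1  0  0  -2 ]
  [ 0  1  0  -4 ]
  [ 0  0  1  -4 ]
  [ 0  0  0   0 ]

[[1, 0, 0, -2], [0, 1, 0, -4], [0, 0, 1, -4], [0, 0, 0, 0]]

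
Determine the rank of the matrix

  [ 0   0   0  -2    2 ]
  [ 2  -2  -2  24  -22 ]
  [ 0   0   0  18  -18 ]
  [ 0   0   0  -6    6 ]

R1 <-> R2
  [ 2  -2  -2  24  -22 ]
  [ 0   0   0  -2    2 ]
  [ 0   0   0  18  -18 ]
  [ 0   0   0  -6    6 ]
R1 -> 1/2·R1
  [ 1  -1  -1  12  -11 ]
  [ 0   0   0  -2    2 ]
  [ 0   0   0  18  -18 ]
  [ 0   0   0  -6    6 ]
R2 -> -1/2·R2
  [ 1  -1  -1  12  -11 ]
  [ 0   0   0   1   -1 ]
  [ 0   0   0  18  -18 ]
  [ 0   0   0  -6    6 ]
R3 -> R3 − 18·R2
  [ 1  -1  -1  12  -11 ]
  [ 0   0   0   1   -1 ]
  [ 0   0   0   0    0 ]
  [ 0   0   0  -6    6 ]
R4 -> R4 + 6·R2
  [ 1  -1  -1  12  -11 ]
  [ 0   0   0   1   -1 ]
  [ 0   0   0   0    0 ]
  [ 0   0   0   0    0 ]
R1 -> R1 − 12·R2
  [ 1  -1  -1  0   1 ]
  [ 0   0   0  1  -1 ]
  [ 0   0   0  0   0 ]
  [ 0   0   0  0   0 ]
The reduced form has 2 nonzero rows.

rank = 2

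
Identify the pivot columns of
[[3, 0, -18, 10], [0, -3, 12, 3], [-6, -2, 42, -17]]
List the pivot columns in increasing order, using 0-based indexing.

ρ1 -> 1/3·ρ1
  [  1   0  -6  10/3 ]
  [  0  -3  12     3 ]
  [ -6  -2  42   -17 ]
ρ3 -> ρ3 + 6·ρ1
  [ 1   0  -6  10/3 ]
  [ 0  -3  12     3 ]
  [ 0  -2   6     3 ]
ρ2 -> -1/3·ρ2
  [ 1   0  -6  10/3 ]
  [ 0   1  -4    -1 ]
  [ 0  -2   6     3 ]
ρ3 -> ρ3 + 2·ρ2
  [ 1  0  -6  10/3 ]
  [ 0  1  -4    -1 ]
  [ 0  0  -2     1 ]
ρ3 -> -1/2·ρ3
  [ 1  0  -6  10/3 ]
  [ 0  1  -4    -1 ]
  [ 0  0   1  -1/2 ]
ρ2 -> ρ2 + 4·ρ3
  [ 1  0  -6  10/3 ]
  [ 0  1   0    -3 ]
  [ 0  0   1  -1/2 ]
ρ1 -> ρ1 + 6·ρ3
  [ 1  0  0   1/3 ]
  [ 0  1  0    -3 ]
  [ 0  0  1  -1/2 ]
Pivot columns are the columns containing a leading 1.

0, 1, 2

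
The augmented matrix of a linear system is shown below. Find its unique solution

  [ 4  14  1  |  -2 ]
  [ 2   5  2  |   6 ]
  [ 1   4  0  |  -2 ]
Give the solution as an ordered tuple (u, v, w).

(6, -2, 2)

Multiply R1 by 1/4.
  [ 1  7/2  1/4  |  -1/2 ]
  [ 2    5    2  |     6 ]
  [ 1    4    0  |    -2 ]
Subtract 2 times R1 from R2.
  [ 1  7/2  1/4  |  -1/2 ]
  [ 0   -2  3/2  |     7 ]
  [ 1    4    0  |    -2 ]
Subtract R1 from R3.
  [ 1  7/2   1/4  |  -1/2 ]
  [ 0   -2   3/2  |     7 ]
  [ 0  1/2  -1/4  |  -3/2 ]
Multiply R2 by -1/2.
  [ 1  7/2   1/4  |  -1/2 ]
  [ 0    1  -3/4  |  -7/2 ]
  [ 0  1/2  -1/4  |  -3/2 ]
Subtract 1/2 times R2 from R3.
  [ 1  7/2   1/4  |  -1/2 ]
  [ 0    1  -3/4  |  -7/2 ]
  [ 0    0   1/8  |   1/4 ]
Multiply R3 by 8.
  [ 1  7/2   1/4  |  -1/2 ]
  [ 0    1  -3/4  |  -7/2 ]
  [ 0    0     1  |     2 ]
Add 3/4 times R3 to R2.
  [ 1  7/2  1/4  |  -1/2 ]
  [ 0    1    0  |    -2 ]
  [ 0    0    1  |     2 ]
Subtract 1/4 times R3 from R1.
  [ 1  7/2  0  |  -1 ]
  [ 0    1  0  |  -2 ]
  [ 0    0  1  |   2 ]
Subtract 7/2 times R2 from R1.
  [ 1  0  0  |   6 ]
  [ 0  1  0  |  -2 ]
  [ 0  0  1  |   2 ]
Reading off the last column: u = 6, v = -2, w = 2.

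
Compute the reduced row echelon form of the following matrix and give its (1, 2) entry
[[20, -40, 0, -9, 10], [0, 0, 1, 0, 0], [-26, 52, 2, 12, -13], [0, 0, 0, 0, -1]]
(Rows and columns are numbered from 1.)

Multiply R1 by 1/20.
  [   1  -2  0  -9/20  1/2 ]
  [   0   0  1      0    0 ]
  [ -26  52  2     12  -13 ]
  [   0   0  0      0   -1 ]
Add 26 times R1 to R3.
  [ 1  -2  0  -9/20  1/2 ]
  [ 0   0  1      0    0 ]
  [ 0   0  2   3/10    0 ]
  [ 0   0  0      0   -1 ]
Subtract 2 times R2 from R3.
  [ 1  -2  0  -9/20  1/2 ]
  [ 0   0  1      0    0 ]
  [ 0   0  0   3/10    0 ]
  [ 0   0  0      0   -1 ]
Multiply R3 by 10/3.
  [ 1  -2  0  -9/20  1/2 ]
  [ 0   0  1      0    0 ]
  [ 0   0  0      1    0 ]
  [ 0   0  0      0   -1 ]
Multiply R4 by -1.
  [ 1  -2  0  -9/20  1/2 ]
  [ 0   0  1      0    0 ]
  [ 0   0  0      1    0 ]
  [ 0   0  0      0    1 ]
Subtract 1/2 times R4 from R1.
  [ 1  -2  0  -9/20  0 ]
  [ 0   0  1      0  0 ]
  [ 0   0  0      1  0 ]
  [ 0   0  0      0  1 ]
Add 9/20 times R3 to R1.
  [ 1  -2  0  0  0 ]
  [ 0   0  1  0  0 ]
  [ 0   0  0  1  0 ]
  [ 0   0  0  0  1 ]

-2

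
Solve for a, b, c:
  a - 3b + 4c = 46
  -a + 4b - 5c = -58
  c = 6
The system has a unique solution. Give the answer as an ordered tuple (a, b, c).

Form the augmented matrix and row-reduce:
  [  1  -3   4  |   46 ]
  [ -1   4  -5  |  -58 ]
  [  0   0   1  |    6 ]
Add r1 to r2.
  [ 1  -3   4  |   46 ]
  [ 0   1  -1  |  -12 ]
  [ 0   0   1  |    6 ]
Add r3 to r2.
  [ 1  -3  4  |  46 ]
  [ 0   1  0  |  -6 ]
  [ 0   0  1  |   6 ]
Subtract 4 times r3 from r1.
  [ 1  -3  0  |  22 ]
  [ 0   1  0  |  -6 ]
  [ 0   0  1  |   6 ]
Add 3 times r2 to r1.
  [ 1  0  0  |   4 ]
  [ 0  1  0  |  -6 ]
  [ 0  0  1  |   6 ]
Reading off the last column: a = 4, b = -6, c = 6.

(4, -6, 6)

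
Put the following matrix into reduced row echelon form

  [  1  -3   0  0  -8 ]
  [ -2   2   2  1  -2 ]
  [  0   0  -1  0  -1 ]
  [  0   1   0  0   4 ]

Add 2 times ρ1 to ρ2.
Multiply ρ2 by -1/4.
Subtract ρ2 from ρ4.
Multiply ρ3 by -1.
Subtract 1/2 times ρ3 from ρ4.
Multiply ρ4 by 4.
Add 1/4 times ρ4 to ρ2.
Add 1/2 times ρ3 to ρ2.
Add 3 times ρ2 to ρ1.

[[1, 0, 0, 0, 4], [0, 1, 0, 0, 4], [0, 0, 1, 0, 1], [0, 0, 0, 1, -4]]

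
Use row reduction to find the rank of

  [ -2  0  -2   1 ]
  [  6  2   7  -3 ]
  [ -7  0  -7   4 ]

ρ1 → -1/2·ρ1
ρ2 → ρ2 − 6·ρ1
ρ3 → ρ3 + 7·ρ1
ρ2 → 1/2·ρ2
ρ3 → 2·ρ3
ρ1 → ρ1 + 1/2·ρ3
The reduced form has 3 nonzero rows.

rank = 3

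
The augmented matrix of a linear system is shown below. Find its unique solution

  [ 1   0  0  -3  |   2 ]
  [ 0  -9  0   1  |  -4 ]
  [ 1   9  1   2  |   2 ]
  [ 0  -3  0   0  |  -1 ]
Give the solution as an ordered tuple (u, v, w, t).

r3 -> r3 − r1
  [ 1   0  0  -3  |   2 ]
  [ 0  -9  0   1  |  -4 ]
  [ 0   9  1   5  |   0 ]
  [ 0  -3  0   0  |  -1 ]
r2 -> -1/9·r2
  [ 1   0  0    -3  |    2 ]
  [ 0   1  0  -1/9  |  4/9 ]
  [ 0   9  1     5  |    0 ]
  [ 0  -3  0     0  |   -1 ]
r3 -> r3 − 9·r2
  [ 1   0  0    -3  |    2 ]
  [ 0   1  0  -1/9  |  4/9 ]
  [ 0   0  1     6  |   -4 ]
  [ 0  -3  0     0  |   -1 ]
r4 -> r4 + 3·r2
  [ 1  0  0    -3  |    2 ]
  [ 0  1  0  -1/9  |  4/9 ]
  [ 0  0  1     6  |   -4 ]
  [ 0  0  0  -1/3  |  1/3 ]
r4 -> -3·r4
  [ 1  0  0    -3  |    2 ]
  [ 0  1  0  -1/9  |  4/9 ]
  [ 0  0  1     6  |   -4 ]
  [ 0  0  0     1  |   -1 ]
r3 -> r3 − 6·r4
  [ 1  0  0    -3  |    2 ]
  [ 0  1  0  -1/9  |  4/9 ]
  [ 0  0  1     0  |    2 ]
  [ 0  0  0     1  |   -1 ]
r2 -> r2 + 1/9·r4
  [ 1  0  0  -3  |    2 ]
  [ 0  1  0   0  |  1/3 ]
  [ 0  0  1   0  |    2 ]
  [ 0  0  0   1  |   -1 ]
r1 -> r1 + 3·r4
  [ 1  0  0  0  |   -1 ]
  [ 0  1  0  0  |  1/3 ]
  [ 0  0  1  0  |    2 ]
  [ 0  0  0  1  |   -1 ]
Reading off the last column: u = -1, v = 1/3, w = 2, t = -1.

(-1, 1/3, 2, -1)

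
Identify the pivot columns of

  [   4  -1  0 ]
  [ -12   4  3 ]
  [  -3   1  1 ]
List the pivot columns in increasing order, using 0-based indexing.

0, 1, 2

ρ1 := 1/4·ρ1
  [   1  -1/4  0 ]
  [ -12     4  3 ]
  [  -3     1  1 ]
ρ2 := ρ2 + 12·ρ1
  [  1  -1/4  0 ]
  [  0     1  3 ]
  [ -3     1  1 ]
ρ3 := ρ3 + 3·ρ1
  [ 1  -1/4  0 ]
  [ 0     1  3 ]
  [ 0   1/4  1 ]
ρ3 := ρ3 − 1/4·ρ2
  [ 1  -1/4    0 ]
  [ 0     1    3 ]
  [ 0     0  1/4 ]
ρ3 := 4·ρ3
  [ 1  -1/4  0 ]
  [ 0     1  3 ]
  [ 0     0  1 ]
ρ2 := ρ2 − 3·ρ3
  [ 1  -1/4  0 ]
  [ 0     1  0 ]
  [ 0     0  1 ]
ρ1 := ρ1 + 1/4·ρ2
  [ 1  0  0 ]
  [ 0  1  0 ]
  [ 0  0  1 ]
Pivot columns are the columns containing a leading 1.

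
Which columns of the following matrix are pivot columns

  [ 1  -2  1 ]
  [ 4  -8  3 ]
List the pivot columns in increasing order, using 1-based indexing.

1, 3

Subtract 4 times ρ1 from ρ2.
  [ 1  -2   1 ]
  [ 0   0  -1 ]
Multiply ρ2 by -1.
  [ 1  -2  1 ]
  [ 0   0  1 ]
Subtract ρ2 from ρ1.
  [ 1  -2  0 ]
  [ 0   0  1 ]
Pivot columns are the columns containing a leading 1.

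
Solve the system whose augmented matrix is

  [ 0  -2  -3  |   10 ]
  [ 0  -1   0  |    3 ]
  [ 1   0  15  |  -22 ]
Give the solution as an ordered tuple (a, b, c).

Swap R1 and R3.
Multiply R2 by -1.
Add 2 times R2 to R3.
Multiply R3 by -1/3.
Subtract 15 times R3 from R1.
Reading off the last column: a = -2, b = -3, c = -4/3.

(-2, -3, -4/3)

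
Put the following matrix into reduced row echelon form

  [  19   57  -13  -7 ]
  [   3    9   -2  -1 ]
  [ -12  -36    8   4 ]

[[1, 3, 0, 1], [0, 0, 1, 2], [0, 0, 0, 0]]

Multiply r1 by 1/19.
Subtract 3 times r1 from r2.
Add 12 times r1 to r3.
Multiply r2 by 19.
Add 4/19 times r2 to r3.
Add 13/19 times r2 to r1.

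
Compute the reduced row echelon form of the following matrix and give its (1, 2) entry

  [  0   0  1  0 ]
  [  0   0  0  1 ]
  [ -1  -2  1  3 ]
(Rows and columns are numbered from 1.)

r1 <=> r3
  [ -1  -2  1  3 ]
  [  0   0  0  1 ]
  [  0   0  1  0 ]
r1 ← -1·r1
  [ 1  2  -1  -3 ]
  [ 0  0   0   1 ]
  [ 0  0   1   0 ]
r2 <=> r3
  [ 1  2  -1  -3 ]
  [ 0  0   1   0 ]
  [ 0  0   0   1 ]
r1 ← r1 + 3·r3
  [ 1  2  -1  0 ]
  [ 0  0   1  0 ]
  [ 0  0   0  1 ]
r1 ← r1 + r2
  [ 1  2  0  0 ]
  [ 0  0  1  0 ]
  [ 0  0  0  1 ]

2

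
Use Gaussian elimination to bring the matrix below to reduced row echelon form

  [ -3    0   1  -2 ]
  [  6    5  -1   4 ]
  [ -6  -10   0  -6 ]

r1 ← -1/3·r1
  [  1    0  -1/3  2/3 ]
  [  6    5    -1    4 ]
  [ -6  -10     0   -6 ]
r2 ← r2 − 6·r1
  [  1    0  -1/3  2/3 ]
  [  0    5     1    0 ]
  [ -6  -10     0   -6 ]
r3 ← r3 + 6·r1
  [ 1    0  -1/3  2/3 ]
  [ 0    5     1    0 ]
  [ 0  -10    -2   -2 ]
r2 ← 1/5·r2
  [ 1    0  -1/3  2/3 ]
  [ 0    1   1/5    0 ]
  [ 0  -10    -2   -2 ]
r3 ← r3 + 10·r2
  [ 1  0  -1/3  2/3 ]
  [ 0  1   1/5    0 ]
  [ 0  0     0   -2 ]
r3 ← -1/2·r3
  [ 1  0  -1/3  2/3 ]
  [ 0  1   1/5    0 ]
  [ 0  0     0    1 ]
r1 ← r1 − 2/3·r3
  [ 1  0  -1/3  0 ]
  [ 0  1   1/5  0 ]
  [ 0  0     0  1 ]

[[1, 0, -1/3, 0], [0, 1, 1/5, 0], [0, 0, 0, 1]]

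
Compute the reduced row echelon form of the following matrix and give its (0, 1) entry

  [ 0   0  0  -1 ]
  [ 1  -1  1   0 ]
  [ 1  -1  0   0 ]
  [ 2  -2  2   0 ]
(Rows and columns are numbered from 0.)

-1

R1 <-> R2
R3 := R3 − R1
R4 := R4 − 2·R1
R2 <-> R3
R2 := -1·R2
R3 := -1·R3
R1 := R1 − R2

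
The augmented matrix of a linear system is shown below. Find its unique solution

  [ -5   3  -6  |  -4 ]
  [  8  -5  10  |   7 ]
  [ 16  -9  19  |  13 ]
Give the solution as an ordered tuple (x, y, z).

Multiply r1 by -1/5.
  [  1  -3/5  6/5  |  4/5 ]
  [  8    -5   10  |    7 ]
  [ 16    -9   19  |   13 ]
Subtract 8 times r1 from r2.
  [  1  -3/5  6/5  |  4/5 ]
  [  0  -1/5  2/5  |  3/5 ]
  [ 16    -9   19  |   13 ]
Subtract 16 times r1 from r3.
  [ 1  -3/5   6/5  |  4/5 ]
  [ 0  -1/5   2/5  |  3/5 ]
  [ 0   3/5  -1/5  |  1/5 ]
Multiply r2 by -5.
  [ 1  -3/5   6/5  |  4/5 ]
  [ 0     1    -2  |   -3 ]
  [ 0   3/5  -1/5  |  1/5 ]
Subtract 3/5 times r2 from r3.
  [ 1  -3/5  6/5  |  4/5 ]
  [ 0     1   -2  |   -3 ]
  [ 0     0    1  |    2 ]
Add 2 times r3 to r2.
  [ 1  -3/5  6/5  |  4/5 ]
  [ 0     1    0  |    1 ]
  [ 0     0    1  |    2 ]
Subtract 6/5 times r3 from r1.
  [ 1  -3/5  0  |  -8/5 ]
  [ 0     1  0  |     1 ]
  [ 0     0  1  |     2 ]
Add 3/5 times r2 to r1.
  [ 1  0  0  |  -1 ]
  [ 0  1  0  |   1 ]
  [ 0  0  1  |   2 ]
Reading off the last column: x = -1, y = 1, z = 2.

(-1, 1, 2)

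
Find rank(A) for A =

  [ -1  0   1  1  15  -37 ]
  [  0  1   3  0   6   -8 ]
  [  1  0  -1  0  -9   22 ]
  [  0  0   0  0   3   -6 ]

rank = 4

Multiply ρ1 by -1.
  [ 1  0  -1  -1  -15  37 ]
  [ 0  1   3   0    6  -8 ]
  [ 1  0  -1   0   -9  22 ]
  [ 0  0   0   0    3  -6 ]
Subtract ρ1 from ρ3.
  [ 1  0  -1  -1  -15   37 ]
  [ 0  1   3   0    6   -8 ]
  [ 0  0   0   1    6  -15 ]
  [ 0  0   0   0    3   -6 ]
Multiply ρ4 by 1/3.
  [ 1  0  -1  -1  -15   37 ]
  [ 0  1   3   0    6   -8 ]
  [ 0  0   0   1    6  -15 ]
  [ 0  0   0   0    1   -2 ]
Subtract 6 times ρ4 from ρ3.
  [ 1  0  -1  -1  -15  37 ]
  [ 0  1   3   0    6  -8 ]
  [ 0  0   0   1    0  -3 ]
  [ 0  0   0   0    1  -2 ]
Subtract 6 times ρ4 from ρ2.
  [ 1  0  -1  -1  -15  37 ]
  [ 0  1   3   0    0   4 ]
  [ 0  0   0   1    0  -3 ]
  [ 0  0   0   0    1  -2 ]
Add 15 times ρ4 to ρ1.
  [ 1  0  -1  -1  0   7 ]
  [ 0  1   3   0  0   4 ]
  [ 0  0   0   1  0  -3 ]
  [ 0  0   0   0  1  -2 ]
Add ρ3 to ρ1.
  [ 1  0  -1  0  0   4 ]
  [ 0  1   3  0  0   4 ]
  [ 0  0   0  1  0  -3 ]
  [ 0  0   0  0  1  -2 ]
The reduced form has 4 nonzero rows.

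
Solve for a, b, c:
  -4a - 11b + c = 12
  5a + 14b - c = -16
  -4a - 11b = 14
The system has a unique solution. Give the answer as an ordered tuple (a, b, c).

(2, -2, -2)

Form the augmented matrix and row-reduce:
  [ -4  -11   1  |   12 ]
  [  5   14  -1  |  -16 ]
  [ -4  -11   0  |   14 ]
R1 := -1/4·R1
  [  1  11/4  -1/4  |   -3 ]
  [  5    14    -1  |  -16 ]
  [ -4   -11     0  |   14 ]
R2 := R2 − 5·R1
  [  1  11/4  -1/4  |  -3 ]
  [  0   1/4   1/4  |  -1 ]
  [ -4   -11     0  |  14 ]
R3 := R3 + 4·R1
  [ 1  11/4  -1/4  |  -3 ]
  [ 0   1/4   1/4  |  -1 ]
  [ 0     0    -1  |   2 ]
R2 := 4·R2
  [ 1  11/4  -1/4  |  -3 ]
  [ 0     1     1  |  -4 ]
  [ 0     0    -1  |   2 ]
R3 := -1·R3
  [ 1  11/4  -1/4  |  -3 ]
  [ 0     1     1  |  -4 ]
  [ 0     0     1  |  -2 ]
R2 := R2 − R3
  [ 1  11/4  -1/4  |  -3 ]
  [ 0     1     0  |  -2 ]
  [ 0     0     1  |  -2 ]
R1 := R1 + 1/4·R3
  [ 1  11/4  0  |  -7/2 ]
  [ 0     1  0  |    -2 ]
  [ 0     0  1  |    -2 ]
R1 := R1 − 11/4·R2
  [ 1  0  0  |   2 ]
  [ 0  1  0  |  -2 ]
  [ 0  0  1  |  -2 ]
Reading off the last column: a = 2, b = -2, c = -2.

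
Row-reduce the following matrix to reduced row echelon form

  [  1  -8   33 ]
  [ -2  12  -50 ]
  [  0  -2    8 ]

Add 2 times ρ1 to ρ2.
Multiply ρ2 by -1/4.
Add 2 times ρ2 to ρ3.
Add 8 times ρ2 to ρ1.

[[1, 0, 1], [0, 1, -4], [0, 0, 0]]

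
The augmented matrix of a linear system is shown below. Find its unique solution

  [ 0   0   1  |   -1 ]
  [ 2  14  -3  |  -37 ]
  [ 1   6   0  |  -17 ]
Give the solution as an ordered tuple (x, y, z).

R1 <=> R2
  [ 2  14  -3  |  -37 ]
  [ 0   0   1  |   -1 ]
  [ 1   6   0  |  -17 ]
R1 ← 1/2·R1
  [ 1  7  -3/2  |  -37/2 ]
  [ 0  0     1  |     -1 ]
  [ 1  6     0  |    -17 ]
R3 ← R3 − R1
  [ 1   7  -3/2  |  -37/2 ]
  [ 0   0     1  |     -1 ]
  [ 0  -1   3/2  |    3/2 ]
R2 <=> R3
  [ 1   7  -3/2  |  -37/2 ]
  [ 0  -1   3/2  |    3/2 ]
  [ 0   0     1  |     -1 ]
R2 ← -1·R2
  [ 1  7  -3/2  |  -37/2 ]
  [ 0  1  -3/2  |   -3/2 ]
  [ 0  0     1  |     -1 ]
R2 ← R2 + 3/2·R3
  [ 1  7  -3/2  |  -37/2 ]
  [ 0  1     0  |     -3 ]
  [ 0  0     1  |     -1 ]
R1 ← R1 + 3/2·R3
  [ 1  7  0  |  -20 ]
  [ 0  1  0  |   -3 ]
  [ 0  0  1  |   -1 ]
R1 ← R1 − 7·R2
  [ 1  0  0  |   1 ]
  [ 0  1  0  |  -3 ]
  [ 0  0  1  |  -1 ]
Reading off the last column: x = 1, y = -3, z = -1.

(1, -3, -1)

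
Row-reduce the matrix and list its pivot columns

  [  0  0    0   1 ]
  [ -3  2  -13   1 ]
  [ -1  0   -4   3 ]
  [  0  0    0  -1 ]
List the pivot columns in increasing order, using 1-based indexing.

ρ1 <=> ρ2
  [ -3  2  -13   1 ]
  [  0  0    0   1 ]
  [ -1  0   -4   3 ]
  [  0  0    0  -1 ]
ρ1 ← -1/3·ρ1
  [  1  -2/3  13/3  -1/3 ]
  [  0     0     0     1 ]
  [ -1     0    -4     3 ]
  [  0     0     0    -1 ]
ρ3 ← ρ3 + ρ1
  [ 1  -2/3  13/3  -1/3 ]
  [ 0     0     0     1 ]
  [ 0  -2/3   1/3   8/3 ]
  [ 0     0     0    -1 ]
ρ2 <=> ρ3
  [ 1  -2/3  13/3  -1/3 ]
  [ 0  -2/3   1/3   8/3 ]
  [ 0     0     0     1 ]
  [ 0     0     0    -1 ]
ρ2 ← -3/2·ρ2
  [ 1  -2/3  13/3  -1/3 ]
  [ 0     1  -1/2    -4 ]
  [ 0     0     0     1 ]
  [ 0     0     0    -1 ]
ρ4 ← ρ4 + ρ3
  [ 1  -2/3  13/3  -1/3 ]
  [ 0     1  -1/2    -4 ]
  [ 0     0     0     1 ]
  [ 0     0     0     0 ]
ρ2 ← ρ2 + 4·ρ3
  [ 1  -2/3  13/3  -1/3 ]
  [ 0     1  -1/2     0 ]
  [ 0     0     0     1 ]
  [ 0     0     0     0 ]
ρ1 ← ρ1 + 1/3·ρ3
  [ 1  -2/3  13/3  0 ]
  [ 0     1  -1/2  0 ]
  [ 0     0     0  1 ]
  [ 0     0     0  0 ]
ρ1 ← ρ1 + 2/3·ρ2
  [ 1  0     4  0 ]
  [ 0  1  -1/2  0 ]
  [ 0  0     0  1 ]
  [ 0  0     0  0 ]
Pivot columns are the columns containing a leading 1.

1, 2, 4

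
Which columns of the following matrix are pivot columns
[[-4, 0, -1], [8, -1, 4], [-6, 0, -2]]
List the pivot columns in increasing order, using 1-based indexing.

ρ1 := -1/4·ρ1
ρ2 := ρ2 − 8·ρ1
ρ3 := ρ3 + 6·ρ1
ρ2 := -1·ρ2
ρ3 := -2·ρ3
ρ2 := ρ2 + 2·ρ3
ρ1 := ρ1 − 1/4·ρ3
Pivot columns are the columns containing a leading 1.

1, 2, 3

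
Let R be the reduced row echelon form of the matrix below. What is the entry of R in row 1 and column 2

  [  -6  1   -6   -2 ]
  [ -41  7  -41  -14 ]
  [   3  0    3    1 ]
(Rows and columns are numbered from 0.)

0

Multiply r1 by -1/6.
  [   1  -1/6    1  1/3 ]
  [ -41     7  -41  -14 ]
  [   3     0    3    1 ]
Add 41 times r1 to r2.
  [ 1  -1/6  1   1/3 ]
  [ 0   1/6  0  -1/3 ]
  [ 3     0  3     1 ]
Subtract 3 times r1 from r3.
  [ 1  -1/6  1   1/3 ]
  [ 0   1/6  0  -1/3 ]
  [ 0   1/2  0     0 ]
Multiply r2 by 6.
  [ 1  -1/6  1  1/3 ]
  [ 0     1  0   -2 ]
  [ 0   1/2  0    0 ]
Subtract 1/2 times r2 from r3.
  [ 1  -1/6  1  1/3 ]
  [ 0     1  0   -2 ]
  [ 0     0  0    1 ]
Add 2 times r3 to r2.
  [ 1  -1/6  1  1/3 ]
  [ 0     1  0    0 ]
  [ 0     0  0    1 ]
Subtract 1/3 times r3 from r1.
  [ 1  -1/6  1  0 ]
  [ 0     1  0  0 ]
  [ 0     0  0  1 ]
Add 1/6 times r2 to r1.
  [ 1  0  1  0 ]
  [ 0  1  0  0 ]
  [ 0  0  0  1 ]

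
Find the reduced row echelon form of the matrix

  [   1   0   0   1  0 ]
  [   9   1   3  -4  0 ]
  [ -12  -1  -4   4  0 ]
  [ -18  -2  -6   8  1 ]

[[1, 0, 0, 1, 0], [0, 1, 0, -4, 0], [0, 0, 1, -3, 0], [0, 0, 0, 0, 1]]

Subtract 9 times r1 from r2.
  [   1   0   0    1  0 ]
  [   0   1   3  -13  0 ]
  [ -12  -1  -4    4  0 ]
  [ -18  -2  -6    8  1 ]
Add 12 times r1 to r3.
  [   1   0   0    1  0 ]
  [   0   1   3  -13  0 ]
  [   0  -1  -4   16  0 ]
  [ -18  -2  -6    8  1 ]
Add 18 times r1 to r4.
  [ 1   0   0    1  0 ]
  [ 0   1   3  -13  0 ]
  [ 0  -1  -4   16  0 ]
  [ 0  -2  -6   26  1 ]
Add r2 to r3.
  [ 1   0   0    1  0 ]
  [ 0   1   3  -13  0 ]
  [ 0   0  -1    3  0 ]
  [ 0  -2  -6   26  1 ]
Add 2 times r2 to r4.
  [ 1  0   0    1  0 ]
  [ 0  1   3  -13  0 ]
  [ 0  0  -1    3  0 ]
  [ 0  0   0    0  1 ]
Multiply r3 by -1.
  [ 1  0  0    1  0 ]
  [ 0  1  3  -13  0 ]
  [ 0  0  1   -3  0 ]
  [ 0  0  0    0  1 ]
Subtract 3 times r3 from r2.
  [ 1  0  0   1  0 ]
  [ 0  1  0  -4  0 ]
  [ 0  0  1  -3  0 ]
  [ 0  0  0   0  1 ]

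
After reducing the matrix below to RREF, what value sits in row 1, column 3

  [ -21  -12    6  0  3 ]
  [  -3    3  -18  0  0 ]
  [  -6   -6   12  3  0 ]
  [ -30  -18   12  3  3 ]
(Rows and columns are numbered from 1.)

2

ρ1 ← -1/21·ρ1
  [   1  4/7  -2/7  0  -1/7 ]
  [  -3    3   -18  0     0 ]
  [  -6   -6    12  3     0 ]
  [ -30  -18    12  3     3 ]
ρ2 ← ρ2 + 3·ρ1
  [   1   4/7    -2/7  0  -1/7 ]
  [   0  33/7  -132/7  0  -3/7 ]
  [  -6    -6      12  3     0 ]
  [ -30   -18      12  3     3 ]
ρ3 ← ρ3 + 6·ρ1
  [   1    4/7    -2/7  0  -1/7 ]
  [   0   33/7  -132/7  0  -3/7 ]
  [   0  -18/7    72/7  3  -6/7 ]
  [ -30    -18      12  3     3 ]
ρ4 ← ρ4 + 30·ρ1
  [ 1    4/7    -2/7  0  -1/7 ]
  [ 0   33/7  -132/7  0  -3/7 ]
  [ 0  -18/7    72/7  3  -6/7 ]
  [ 0   -6/7    24/7  3  -9/7 ]
ρ2 ← 7/33·ρ2
  [ 1    4/7  -2/7  0   -1/7 ]
  [ 0      1    -4  0  -1/11 ]
  [ 0  -18/7  72/7  3   -6/7 ]
  [ 0   -6/7  24/7  3   -9/7 ]
ρ3 ← ρ3 + 18/7·ρ2
  [ 1   4/7  -2/7  0    -1/7 ]
  [ 0     1    -4  0   -1/11 ]
  [ 0     0     0  3  -12/11 ]
  [ 0  -6/7  24/7  3    -9/7 ]
ρ4 ← ρ4 + 6/7·ρ2
  [ 1  4/7  -2/7  0    -1/7 ]
  [ 0    1    -4  0   -1/11 ]
  [ 0    0     0  3  -12/11 ]
  [ 0    0     0  3  -15/11 ]
ρ3 ← 1/3·ρ3
  [ 1  4/7  -2/7  0    -1/7 ]
  [ 0    1    -4  0   -1/11 ]
  [ 0    0     0  1   -4/11 ]
  [ 0    0     0  3  -15/11 ]
ρ4 ← ρ4 − 3·ρ3
  [ 1  4/7  -2/7  0   -1/7 ]
  [ 0    1    -4  0  -1/11 ]
  [ 0    0     0  1  -4/11 ]
  [ 0    0     0  0  -3/11 ]
ρ4 ← -11/3·ρ4
  [ 1  4/7  -2/7  0   -1/7 ]
  [ 0    1    -4  0  -1/11 ]
  [ 0    0     0  1  -4/11 ]
  [ 0    0     0  0      1 ]
ρ3 ← ρ3 + 4/11·ρ4
  [ 1  4/7  -2/7  0   -1/7 ]
  [ 0    1    -4  0  -1/11 ]
  [ 0    0     0  1      0 ]
  [ 0    0     0  0      1 ]
ρ2 ← ρ2 + 1/11·ρ4
  [ 1  4/7  -2/7  0  -1/7 ]
  [ 0    1    -4  0     0 ]
  [ 0    0     0  1     0 ]
  [ 0    0     0  0     1 ]
ρ1 ← ρ1 + 1/7·ρ4
  [ 1  4/7  -2/7  0  0 ]
  [ 0    1    -4  0  0 ]
  [ 0    0     0  1  0 ]
  [ 0    0     0  0  1 ]
ρ1 ← ρ1 − 4/7·ρ2
  [ 1  0   2  0  0 ]
  [ 0  1  -4  0  0 ]
  [ 0  0   0  1  0 ]
  [ 0  0   0  0  1 ]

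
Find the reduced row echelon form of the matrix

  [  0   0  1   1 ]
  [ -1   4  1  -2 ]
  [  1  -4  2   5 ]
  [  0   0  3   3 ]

R1 <-> R2
  [ -1   4  1  -2 ]
  [  0   0  1   1 ]
  [  1  -4  2   5 ]
  [  0   0  3   3 ]
R1 -> -1·R1
  [ 1  -4  -1  2 ]
  [ 0   0   1  1 ]
  [ 1  -4   2  5 ]
  [ 0   0   3  3 ]
R3 -> R3 − R1
  [ 1  -4  -1  2 ]
  [ 0   0   1  1 ]
  [ 0   0   3  3 ]
  [ 0   0   3  3 ]
R3 -> R3 − 3·R2
  [ 1  -4  -1  2 ]
  [ 0   0   1  1 ]
  [ 0   0   0  0 ]
  [ 0   0   3  3 ]
R4 -> R4 − 3·R2
  [ 1  -4  -1  2 ]
  [ 0   0   1  1 ]
  [ 0   0   0  0 ]
  [ 0   0   0  0 ]
R1 -> R1 + R2
  [ 1  -4  0  3 ]
  [ 0   0  1  1 ]
  [ 0   0  0  0 ]
  [ 0   0  0  0 ]

[[1, -4, 0, 3], [0, 0, 1, 1], [0, 0, 0, 0], [0, 0, 0, 0]]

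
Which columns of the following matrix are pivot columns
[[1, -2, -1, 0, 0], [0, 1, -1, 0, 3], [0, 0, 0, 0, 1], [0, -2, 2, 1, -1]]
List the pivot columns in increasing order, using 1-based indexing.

r4 → r4 + 2·r2
  [ 1  -2  -1  0  0 ]
  [ 0   1  -1  0  3 ]
  [ 0   0   0  0  1 ]
  [ 0   0   0  1  5 ]
r3 ↔ r4
  [ 1  -2  -1  0  0 ]
  [ 0   1  -1  0  3 ]
  [ 0   0   0  1  5 ]
  [ 0   0   0  0  1 ]
r3 → r3 − 5·r4
  [ 1  -2  -1  0  0 ]
  [ 0   1  -1  0  3 ]
  [ 0   0   0  1  0 ]
  [ 0   0   0  0  1 ]
r2 → r2 − 3·r4
  [ 1  -2  -1  0  0 ]
  [ 0   1  -1  0  0 ]
  [ 0   0   0  1  0 ]
  [ 0   0   0  0  1 ]
r1 → r1 + 2·r2
  [ 1  0  -3  0  0 ]
  [ 0  1  -1  0  0 ]
  [ 0  0   0  1  0 ]
  [ 0  0   0  0  1 ]
Pivot columns are the columns containing a leading 1.

1, 2, 4, 5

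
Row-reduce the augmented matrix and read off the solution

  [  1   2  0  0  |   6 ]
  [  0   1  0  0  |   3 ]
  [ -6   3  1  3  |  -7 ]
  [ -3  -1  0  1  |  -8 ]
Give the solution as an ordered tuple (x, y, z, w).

(0, 3, -1, -5)

Add 6 times ρ1 to ρ3.
  [  1   2  0  0  |   6 ]
  [  0   1  0  0  |   3 ]
  [  0  15  1  3  |  29 ]
  [ -3  -1  0  1  |  -8 ]
Add 3 times ρ1 to ρ4.
  [ 1   2  0  0  |   6 ]
  [ 0   1  0  0  |   3 ]
  [ 0  15  1  3  |  29 ]
  [ 0   5  0  1  |  10 ]
Subtract 15 times ρ2 from ρ3.
  [ 1  2  0  0  |    6 ]
  [ 0  1  0  0  |    3 ]
  [ 0  0  1  3  |  -16 ]
  [ 0  5  0  1  |   10 ]
Subtract 5 times ρ2 from ρ4.
  [ 1  2  0  0  |    6 ]
  [ 0  1  0  0  |    3 ]
  [ 0  0  1  3  |  -16 ]
  [ 0  0  0  1  |   -5 ]
Subtract 3 times ρ4 from ρ3.
  [ 1  2  0  0  |   6 ]
  [ 0  1  0  0  |   3 ]
  [ 0  0  1  0  |  -1 ]
  [ 0  0  0  1  |  -5 ]
Subtract 2 times ρ2 from ρ1.
  [ 1  0  0  0  |   0 ]
  [ 0  1  0  0  |   3 ]
  [ 0  0  1  0  |  -1 ]
  [ 0  0  0  1  |  -5 ]
Reading off the last column: x = 0, y = 3, z = -1, w = -5.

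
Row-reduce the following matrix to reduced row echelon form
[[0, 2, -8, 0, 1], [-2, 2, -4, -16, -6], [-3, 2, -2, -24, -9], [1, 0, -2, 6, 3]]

ρ1 <=> ρ2
  [ -2  2  -4  -16  -6 ]
  [  0  2  -8    0   1 ]
  [ -3  2  -2  -24  -9 ]
  [  1  0  -2    6   3 ]
ρ1 := -1/2·ρ1
  [  1  -1   2    8   3 ]
  [  0   2  -8    0   1 ]
  [ -3   2  -2  -24  -9 ]
  [  1   0  -2    6   3 ]
ρ3 := ρ3 + 3·ρ1
  [ 1  -1   2  8  3 ]
  [ 0   2  -8  0  1 ]
  [ 0  -1   4  0  0 ]
  [ 1   0  -2  6  3 ]
ρ4 := ρ4 − ρ1
  [ 1  -1   2   8  3 ]
  [ 0   2  -8   0  1 ]
  [ 0  -1   4   0  0 ]
  [ 0   1  -4  -2  0 ]
ρ2 := 1/2·ρ2
  [ 1  -1   2   8    3 ]
  [ 0   1  -4   0  1/2 ]
  [ 0  -1   4   0    0 ]
  [ 0   1  -4  -2    0 ]
ρ3 := ρ3 + ρ2
  [ 1  -1   2   8    3 ]
  [ 0   1  -4   0  1/2 ]
  [ 0   0   0   0  1/2 ]
  [ 0   1  -4  -2    0 ]
ρ4 := ρ4 − ρ2
  [ 1  -1   2   8     3 ]
  [ 0   1  -4   0   1/2 ]
  [ 0   0   0   0   1/2 ]
  [ 0   0   0  -2  -1/2 ]
ρ3 <=> ρ4
  [ 1  -1   2   8     3 ]
  [ 0   1  -4   0   1/2 ]
  [ 0   0   0  -2  -1/2 ]
  [ 0   0   0   0   1/2 ]
ρ3 := -1/2·ρ3
  [ 1  -1   2  8    3 ]
  [ 0   1  -4  0  1/2 ]
  [ 0   0   0  1  1/4 ]
  [ 0   0   0  0  1/2 ]
ρ4 := 2·ρ4
  [ 1  -1   2  8    3 ]
  [ 0   1  -4  0  1/2 ]
  [ 0   0   0  1  1/4 ]
  [ 0   0   0  0    1 ]
ρ3 := ρ3 − 1/4·ρ4
  [ 1  -1   2  8    3 ]
  [ 0   1  -4  0  1/2 ]
  [ 0   0   0  1    0 ]
  [ 0   0   0  0    1 ]
ρ2 := ρ2 − 1/2·ρ4
  [ 1  -1   2  8  3 ]
  [ 0   1  -4  0  0 ]
  [ 0   0   0  1  0 ]
  [ 0   0   0  0  1 ]
ρ1 := ρ1 − 3·ρ4
  [ 1  -1   2  8  0 ]
  [ 0   1  -4  0  0 ]
  [ 0   0   0  1  0 ]
  [ 0   0   0  0  1 ]
ρ1 := ρ1 − 8·ρ3
  [ 1  -1   2  0  0 ]
  [ 0   1  -4  0  0 ]
  [ 0   0   0  1  0 ]
  [ 0   0   0  0  1 ]
ρ1 := ρ1 + ρ2
  [ 1  0  -2  0  0 ]
  [ 0  1  -4  0  0 ]
  [ 0  0   0  1  0 ]
  [ 0  0   0  0  1 ]

[[1, 0, -2, 0, 0], [0, 1, -4, 0, 0], [0, 0, 0, 1, 0], [0, 0, 0, 0, 1]]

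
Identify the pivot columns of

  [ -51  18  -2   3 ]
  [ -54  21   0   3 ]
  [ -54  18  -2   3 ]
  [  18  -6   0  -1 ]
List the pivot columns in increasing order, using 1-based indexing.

1, 2, 3, 4

r1 := -1/51·r1
  [   1  -6/17  2/51  -1/17 ]
  [ -54     21     0      3 ]
  [ -54     18    -2      3 ]
  [  18     -6     0     -1 ]
r2 := r2 + 54·r1
  [   1  -6/17   2/51  -1/17 ]
  [   0  33/17  36/17  -3/17 ]
  [ -54     18     -2      3 ]
  [  18     -6      0     -1 ]
r3 := r3 + 54·r1
  [  1   -6/17   2/51  -1/17 ]
  [  0   33/17  36/17  -3/17 ]
  [  0  -18/17   2/17  -3/17 ]
  [ 18      -6      0     -1 ]
r4 := r4 − 18·r1
  [ 1   -6/17    2/51  -1/17 ]
  [ 0   33/17   36/17  -3/17 ]
  [ 0  -18/17    2/17  -3/17 ]
  [ 0    6/17  -12/17   1/17 ]
r2 := 17/33·r2
  [ 1   -6/17    2/51  -1/17 ]
  [ 0       1   12/11  -1/11 ]
  [ 0  -18/17    2/17  -3/17 ]
  [ 0    6/17  -12/17   1/17 ]
r3 := r3 + 18/17·r2
  [ 1  -6/17    2/51  -1/17 ]
  [ 0      1   12/11  -1/11 ]
  [ 0      0   14/11  -3/11 ]
  [ 0   6/17  -12/17   1/17 ]
r4 := r4 − 6/17·r2
  [ 1  -6/17    2/51  -1/17 ]
  [ 0      1   12/11  -1/11 ]
  [ 0      0   14/11  -3/11 ]
  [ 0      0  -12/11   1/11 ]
r3 := 11/14·r3
  [ 1  -6/17    2/51  -1/17 ]
  [ 0      1   12/11  -1/11 ]
  [ 0      0       1  -3/14 ]
  [ 0      0  -12/11   1/11 ]
r4 := r4 + 12/11·r3
  [ 1  -6/17   2/51  -1/17 ]
  [ 0      1  12/11  -1/11 ]
  [ 0      0      1  -3/14 ]
  [ 0      0      0   -1/7 ]
r4 := -7·r4
  [ 1  -6/17   2/51  -1/17 ]
  [ 0      1  12/11  -1/11 ]
  [ 0      0      1  -3/14 ]
  [ 0      0      0      1 ]
r3 := r3 + 3/14·r4
  [ 1  -6/17   2/51  -1/17 ]
  [ 0      1  12/11  -1/11 ]
  [ 0      0      1      0 ]
  [ 0      0      0      1 ]
r2 := r2 + 1/11·r4
  [ 1  -6/17   2/51  -1/17 ]
  [ 0      1  12/11      0 ]
  [ 0      0      1      0 ]
  [ 0      0      0      1 ]
r1 := r1 + 1/17·r4
  [ 1  -6/17   2/51  0 ]
  [ 0      1  12/11  0 ]
  [ 0      0      1  0 ]
  [ 0      0      0  1 ]
r2 := r2 − 12/11·r3
  [ 1  -6/17  2/51  0 ]
  [ 0      1     0  0 ]
  [ 0      0     1  0 ]
  [ 0      0     0  1 ]
r1 := r1 − 2/51·r3
  [ 1  -6/17  0  0 ]
  [ 0      1  0  0 ]
  [ 0      0  1  0 ]
  [ 0      0  0  1 ]
r1 := r1 + 6/17·r2
  [ 1  0  0  0 ]
  [ 0  1  0  0 ]
  [ 0  0  1  0 ]
  [ 0  0  0  1 ]
Pivot columns are the columns containing a leading 1.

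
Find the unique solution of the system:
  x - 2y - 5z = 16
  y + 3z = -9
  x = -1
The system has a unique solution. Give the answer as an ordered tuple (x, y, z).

(-1, -6, -1)

Form the augmented matrix and row-reduce:
  [ 1  -2  -5  |  16 ]
  [ 0   1   3  |  -9 ]
  [ 1   0   0  |  -1 ]
ρ3 := ρ3 − ρ1
  [ 1  -2  -5  |   16 ]
  [ 0   1   3  |   -9 ]
  [ 0   2   5  |  -17 ]
ρ3 := ρ3 − 2·ρ2
  [ 1  -2  -5  |  16 ]
  [ 0   1   3  |  -9 ]
  [ 0   0  -1  |   1 ]
ρ3 := -1·ρ3
  [ 1  -2  -5  |  16 ]
  [ 0   1   3  |  -9 ]
  [ 0   0   1  |  -1 ]
ρ2 := ρ2 − 3·ρ3
  [ 1  -2  -5  |  16 ]
  [ 0   1   0  |  -6 ]
  [ 0   0   1  |  -1 ]
ρ1 := ρ1 + 5·ρ3
  [ 1  -2  0  |  11 ]
  [ 0   1  0  |  -6 ]
  [ 0   0  1  |  -1 ]
ρ1 := ρ1 + 2·ρ2
  [ 1  0  0  |  -1 ]
  [ 0  1  0  |  -6 ]
  [ 0  0  1  |  -1 ]
Reading off the last column: x = -1, y = -6, z = -1.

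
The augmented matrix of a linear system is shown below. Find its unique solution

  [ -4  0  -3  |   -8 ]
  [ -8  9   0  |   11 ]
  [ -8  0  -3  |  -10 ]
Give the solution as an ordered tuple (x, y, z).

(1/2, 5/3, 2)

ρ1 → -1/4·ρ1
  [  1  0  3/4  |    2 ]
  [ -8  9    0  |   11 ]
  [ -8  0   -3  |  -10 ]
ρ2 → ρ2 + 8·ρ1
  [  1  0  3/4  |    2 ]
  [  0  9    6  |   27 ]
  [ -8  0   -3  |  -10 ]
ρ3 → ρ3 + 8·ρ1
  [ 1  0  3/4  |   2 ]
  [ 0  9    6  |  27 ]
  [ 0  0    3  |   6 ]
ρ2 → 1/9·ρ2
  [ 1  0  3/4  |  2 ]
  [ 0  1  2/3  |  3 ]
  [ 0  0    3  |  6 ]
ρ3 → 1/3·ρ3
  [ 1  0  3/4  |  2 ]
  [ 0  1  2/3  |  3 ]
  [ 0  0    1  |  2 ]
ρ2 → ρ2 − 2/3·ρ3
  [ 1  0  3/4  |    2 ]
  [ 0  1    0  |  5/3 ]
  [ 0  0    1  |    2 ]
ρ1 → ρ1 − 3/4·ρ3
  [ 1  0  0  |  1/2 ]
  [ 0  1  0  |  5/3 ]
  [ 0  0  1  |    2 ]
Reading off the last column: x = 1/2, y = 5/3, z = 2.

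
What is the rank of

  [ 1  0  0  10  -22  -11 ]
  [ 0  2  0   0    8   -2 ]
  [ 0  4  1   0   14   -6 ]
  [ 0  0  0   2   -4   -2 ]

R2 := 1/2·R2
R3 := R3 − 4·R2
R4 := 1/2·R4
R1 := R1 − 10·R4
The reduced form has 4 nonzero rows.

rank = 4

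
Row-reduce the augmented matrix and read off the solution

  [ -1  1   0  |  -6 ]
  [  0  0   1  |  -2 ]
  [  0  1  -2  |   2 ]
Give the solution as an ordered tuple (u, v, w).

(4, -2, -2)

r1 ← -1·r1
  [ 1  -1   0  |   6 ]
  [ 0   0   1  |  -2 ]
  [ 0   1  -2  |   2 ]
r2 ↔ r3
  [ 1  -1   0  |   6 ]
  [ 0   1  -2  |   2 ]
  [ 0   0   1  |  -2 ]
r2 ← r2 + 2·r3
  [ 1  -1  0  |   6 ]
  [ 0   1  0  |  -2 ]
  [ 0   0  1  |  -2 ]
r1 ← r1 + r2
  [ 1  0  0  |   4 ]
  [ 0  1  0  |  -2 ]
  [ 0  0  1  |  -2 ]
Reading off the last column: u = 4, v = -2, w = -2.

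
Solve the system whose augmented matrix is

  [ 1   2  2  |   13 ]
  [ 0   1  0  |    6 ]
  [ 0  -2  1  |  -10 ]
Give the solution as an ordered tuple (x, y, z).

(-3, 6, 2)

R3 → R3 + 2·R2
  [ 1  2  2  |  13 ]
  [ 0  1  0  |   6 ]
  [ 0  0  1  |   2 ]
R1 → R1 − 2·R3
  [ 1  2  0  |  9 ]
  [ 0  1  0  |  6 ]
  [ 0  0  1  |  2 ]
R1 → R1 − 2·R2
  [ 1  0  0  |  -3 ]
  [ 0  1  0  |   6 ]
  [ 0  0  1  |   2 ]
Reading off the last column: x = -3, y = 6, z = 2.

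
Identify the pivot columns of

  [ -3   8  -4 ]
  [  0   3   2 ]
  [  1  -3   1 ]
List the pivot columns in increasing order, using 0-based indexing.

0, 1, 2

R1 -> -1/3·R1
  [ 1  -8/3  4/3 ]
  [ 0     3    2 ]
  [ 1    -3    1 ]
R3 -> R3 − R1
  [ 1  -8/3   4/3 ]
  [ 0     3     2 ]
  [ 0  -1/3  -1/3 ]
R2 -> 1/3·R2
  [ 1  -8/3   4/3 ]
  [ 0     1   2/3 ]
  [ 0  -1/3  -1/3 ]
R3 -> R3 + 1/3·R2
  [ 1  -8/3   4/3 ]
  [ 0     1   2/3 ]
  [ 0     0  -1/9 ]
R3 -> -9·R3
  [ 1  -8/3  4/3 ]
  [ 0     1  2/3 ]
  [ 0     0    1 ]
R2 -> R2 − 2/3·R3
  [ 1  -8/3  4/3 ]
  [ 0     1    0 ]
  [ 0     0    1 ]
R1 -> R1 − 4/3·R3
  [ 1  -8/3  0 ]
  [ 0     1  0 ]
  [ 0     0  1 ]
R1 -> R1 + 8/3·R2
  [ 1  0  0 ]
  [ 0  1  0 ]
  [ 0  0  1 ]
Pivot columns are the columns containing a leading 1.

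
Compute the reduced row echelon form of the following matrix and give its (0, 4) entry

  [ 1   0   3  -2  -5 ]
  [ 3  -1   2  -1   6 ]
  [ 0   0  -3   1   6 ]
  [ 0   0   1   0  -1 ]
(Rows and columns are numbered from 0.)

4

r2 -> r2 − 3·r1
  [ 1   0   3  -2  -5 ]
  [ 0  -1  -7   5  21 ]
  [ 0   0  -3   1   6 ]
  [ 0   0   1   0  -1 ]
r2 -> -1·r2
  [ 1  0   3  -2   -5 ]
  [ 0  1   7  -5  -21 ]
  [ 0  0  -3   1    6 ]
  [ 0  0   1   0   -1 ]
r3 -> -1/3·r3
  [ 1  0  3    -2   -5 ]
  [ 0  1  7    -5  -21 ]
  [ 0  0  1  -1/3   -2 ]
  [ 0  0  1     0   -1 ]
r4 -> r4 − r3
  [ 1  0  3    -2   -5 ]
  [ 0  1  7    -5  -21 ]
  [ 0  0  1  -1/3   -2 ]
  [ 0  0  0   1/3    1 ]
r4 -> 3·r4
  [ 1  0  3    -2   -5 ]
  [ 0  1  7    -5  -21 ]
  [ 0  0  1  -1/3   -2 ]
  [ 0  0  0     1    3 ]
r3 -> r3 + 1/3·r4
  [ 1  0  3  -2   -5 ]
  [ 0  1  7  -5  -21 ]
  [ 0  0  1   0   -1 ]
  [ 0  0  0   1    3 ]
r2 -> r2 + 5·r4
  [ 1  0  3  -2  -5 ]
  [ 0  1  7   0  -6 ]
  [ 0  0  1   0  -1 ]
  [ 0  0  0   1   3 ]
r1 -> r1 + 2·r4
  [ 1  0  3  0   1 ]
  [ 0  1  7  0  -6 ]
  [ 0  0  1  0  -1 ]
  [ 0  0  0  1   3 ]
r2 -> r2 − 7·r3
  [ 1  0  3  0   1 ]
  [ 0  1  0  0   1 ]
  [ 0  0  1  0  -1 ]
  [ 0  0  0  1   3 ]
r1 -> r1 − 3·r3
  [ 1  0  0  0   4 ]
  [ 0  1  0  0   1 ]
  [ 0  0  1  0  -1 ]
  [ 0  0  0  1   3 ]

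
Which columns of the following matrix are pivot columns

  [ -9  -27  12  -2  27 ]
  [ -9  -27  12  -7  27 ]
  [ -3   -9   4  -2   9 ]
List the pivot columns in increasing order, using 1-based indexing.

R1 -> -1/9·R1
  [  1    3  -4/3  2/9  -3 ]
  [ -9  -27    12   -7  27 ]
  [ -3   -9     4   -2   9 ]
R2 -> R2 + 9·R1
  [  1   3  -4/3  2/9  -3 ]
  [  0   0     0   -5   0 ]
  [ -3  -9     4   -2   9 ]
R3 -> R3 + 3·R1
  [ 1  3  -4/3   2/9  -3 ]
  [ 0  0     0    -5   0 ]
  [ 0  0     0  -4/3   0 ]
R2 -> -1/5·R2
  [ 1  3  -4/3   2/9  -3 ]
  [ 0  0     0     1   0 ]
  [ 0  0     0  -4/3   0 ]
R3 -> R3 + 4/3·R2
  [ 1  3  -4/3  2/9  -3 ]
  [ 0  0     0    1   0 ]
  [ 0  0     0    0   0 ]
R1 -> R1 − 2/9·R2
  [ 1  3  -4/3  0  -3 ]
  [ 0  0     0  1   0 ]
  [ 0  0     0  0   0 ]
Pivot columns are the columns containing a leading 1.

1, 4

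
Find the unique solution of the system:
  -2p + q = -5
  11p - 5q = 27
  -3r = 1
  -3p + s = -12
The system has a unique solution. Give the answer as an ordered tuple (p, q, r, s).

(2, -1, -1/3, -6)

Form the augmented matrix and row-reduce:
  [ -2   1   0  0  |   -5 ]
  [ 11  -5   0  0  |   27 ]
  [  0   0  -3  0  |    1 ]
  [ -3   0   0  1  |  -12 ]
R1 ← -1/2·R1
R2 ← R2 − 11·R1
R4 ← R4 + 3·R1
R2 ← 2·R2
R4 ← R4 + 3/2·R2
R3 ← -1/3·R3
R1 ← R1 + 1/2·R2
Reading off the last column: p = 2, q = -1, r = -1/3, s = -6.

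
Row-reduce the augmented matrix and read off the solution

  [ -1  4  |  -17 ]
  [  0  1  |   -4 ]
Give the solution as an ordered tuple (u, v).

(1, -4)

R1 → -1·R1
  [ 1  -4  |  17 ]
  [ 0   1  |  -4 ]
R1 → R1 + 4·R2
  [ 1  0  |   1 ]
  [ 0  1  |  -4 ]
Reading off the last column: u = 1, v = -4.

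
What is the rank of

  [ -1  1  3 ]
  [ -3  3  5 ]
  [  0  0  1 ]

R1 → -1·R1
  [  1  -1  -3 ]
  [ -3   3   5 ]
  [  0   0   1 ]
R2 → R2 + 3·R1
  [ 1  -1  -3 ]
  [ 0   0  -4 ]
  [ 0   0   1 ]
R2 → -1/4·R2
  [ 1  -1  -3 ]
  [ 0   0   1 ]
  [ 0   0   1 ]
R3 → R3 − R2
  [ 1  -1  -3 ]
  [ 0   0   1 ]
  [ 0   0   0 ]
R1 → R1 + 3·R2
  [ 1  -1  0 ]
  [ 0   0  1 ]
  [ 0   0  0 ]
The reduced form has 2 nonzero rows.

rank = 2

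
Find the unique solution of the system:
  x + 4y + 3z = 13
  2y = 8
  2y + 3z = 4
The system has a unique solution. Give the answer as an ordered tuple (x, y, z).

(1, 4, -4/3)

Form the augmented matrix and row-reduce:
  [ 1  4  3  |  13 ]
  [ 0  2  0  |   8 ]
  [ 0  2  3  |   4 ]
R2 → 1/2·R2
R3 → R3 − 2·R2
R3 → 1/3·R3
R1 → R1 − 3·R3
R1 → R1 − 4·R2
Reading off the last column: x = 1, y = 4, z = -4/3.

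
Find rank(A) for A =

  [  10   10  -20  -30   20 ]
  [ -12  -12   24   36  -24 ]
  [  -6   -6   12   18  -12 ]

rank = 1

Multiply R1 by 1/10.
  [   1    1  -2  -3    2 ]
  [ -12  -12  24  36  -24 ]
  [  -6   -6  12  18  -12 ]
Add 12 times R1 to R2.
  [  1   1  -2  -3    2 ]
  [  0   0   0   0    0 ]
  [ -6  -6  12  18  -12 ]
Add 6 times R1 to R3.
  [ 1  1  -2  -3  2 ]
  [ 0  0   0   0  0 ]
  [ 0  0   0   0  0 ]
The reduced form has 1 nonzero row.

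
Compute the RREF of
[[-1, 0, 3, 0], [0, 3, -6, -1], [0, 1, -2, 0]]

ρ1 ← -1·ρ1
  [ 1  0  -3   0 ]
  [ 0  3  -6  -1 ]
  [ 0  1  -2   0 ]
ρ2 ← 1/3·ρ2
  [ 1  0  -3     0 ]
  [ 0  1  -2  -1/3 ]
  [ 0  1  -2     0 ]
ρ3 ← ρ3 − ρ2
  [ 1  0  -3     0 ]
  [ 0  1  -2  -1/3 ]
  [ 0  0   0   1/3 ]
ρ3 ← 3·ρ3
  [ 1  0  -3     0 ]
  [ 0  1  -2  -1/3 ]
  [ 0  0   0     1 ]
ρ2 ← ρ2 + 1/3·ρ3
  [ 1  0  -3  0 ]
  [ 0  1  -2  0 ]
  [ 0  0   0  1 ]

[[1, 0, -3, 0], [0, 1, -2, 0], [0, 0, 0, 1]]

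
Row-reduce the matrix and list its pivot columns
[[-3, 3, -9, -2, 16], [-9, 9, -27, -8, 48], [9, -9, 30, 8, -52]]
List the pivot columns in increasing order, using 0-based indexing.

R1 ← -1/3·R1
R2 ← R2 + 9·R1
R3 ← R3 − 9·R1
R2 <=> R3
R2 ← 1/3·R2
R3 ← -1/2·R3
R2 ← R2 − 2/3·R3
R1 ← R1 − 2/3·R3
R1 ← R1 − 3·R2
Pivot columns are the columns containing a leading 1.

0, 2, 3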